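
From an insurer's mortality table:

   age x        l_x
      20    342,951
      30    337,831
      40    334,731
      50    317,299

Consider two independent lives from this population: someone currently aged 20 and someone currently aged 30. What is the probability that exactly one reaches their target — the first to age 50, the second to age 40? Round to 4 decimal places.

p₁ = l_50/l_20 = 317,299/342,951 = 0.925202; p₂ = l_40/l_30 = 334,731/337,831 = 0.990824.
P(exactly one) = p₁(1−p₂) + (1−p₁)p₂ = 0.008490 + 0.074112 = 0.082601.

0.0826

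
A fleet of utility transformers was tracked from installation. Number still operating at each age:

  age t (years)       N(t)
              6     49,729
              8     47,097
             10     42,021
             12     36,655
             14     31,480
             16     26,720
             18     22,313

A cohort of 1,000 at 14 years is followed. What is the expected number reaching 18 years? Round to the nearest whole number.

The relevant probability is 22,313/31,480 = 0.708799.
Expected number = 1,000 × 0.708799 = 709.

709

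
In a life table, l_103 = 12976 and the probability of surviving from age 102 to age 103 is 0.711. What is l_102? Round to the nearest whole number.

l_102 = l_103 / p = 12976 / 0.711 = 18250.

18250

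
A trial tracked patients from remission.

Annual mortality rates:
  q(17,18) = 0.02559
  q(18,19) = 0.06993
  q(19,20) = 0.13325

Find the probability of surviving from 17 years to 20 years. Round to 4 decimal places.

0.7855

Survival from 17 to 20 is the product of surviving each interval: (1 − 0.02559) × (1 − 0.06993) × (1 − 0.13325).
= 0.97441 × 0.93007 × 0.86675 = 0.785509.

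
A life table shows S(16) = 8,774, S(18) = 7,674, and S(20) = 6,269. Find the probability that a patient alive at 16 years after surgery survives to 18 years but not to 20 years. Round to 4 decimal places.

This is the probability of reaching 18 but not 20, conditional on being alive at 16: (S(18) − S(20)) / S(16).
= (7,674 − 6,269) / 8,774 = 1,405 / 8,774 = 0.160132.

0.1601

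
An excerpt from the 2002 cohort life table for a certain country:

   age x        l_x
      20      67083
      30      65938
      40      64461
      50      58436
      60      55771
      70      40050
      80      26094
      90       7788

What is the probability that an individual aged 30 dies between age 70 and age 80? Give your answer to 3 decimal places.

This is the probability of reaching 70 but not 80, conditional on being alive at 30: (l_70 − l_80) / l_30.
= (40050 − 26094) / 65938 = 13956 / 65938 = 0.211653.

0.212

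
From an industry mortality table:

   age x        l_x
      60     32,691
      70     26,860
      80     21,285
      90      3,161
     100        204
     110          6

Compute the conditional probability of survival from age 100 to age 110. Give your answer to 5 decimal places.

We want 10p100 = l_110/l_100.
The conditional survival probability is l_110/l_100 = 6/204 = 0.029412.

0.02941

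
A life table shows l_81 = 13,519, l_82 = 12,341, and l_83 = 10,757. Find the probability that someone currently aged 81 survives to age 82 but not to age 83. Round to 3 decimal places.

0.117

We want 1|1q81 = (l_82 − l_83)/l_81.
This is the probability of reaching 82 but not 83, conditional on being alive at 81: (l_82 − l_83) / l_81.
= (12,341 − 10,757) / 13,519 = 1,584 / 13,519 = 0.117168.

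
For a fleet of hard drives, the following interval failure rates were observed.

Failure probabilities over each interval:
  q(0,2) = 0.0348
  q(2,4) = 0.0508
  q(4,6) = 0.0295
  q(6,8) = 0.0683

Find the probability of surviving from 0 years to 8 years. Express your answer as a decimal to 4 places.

0.8284

Survival from 0 to 8 is the product of surviving each interval: (1 − 0.0348) × (1 − 0.0508) × (1 − 0.0295) × (1 − 0.0683).
= 0.9652 × 0.9492 × 0.9705 × 0.9317 = 0.828413.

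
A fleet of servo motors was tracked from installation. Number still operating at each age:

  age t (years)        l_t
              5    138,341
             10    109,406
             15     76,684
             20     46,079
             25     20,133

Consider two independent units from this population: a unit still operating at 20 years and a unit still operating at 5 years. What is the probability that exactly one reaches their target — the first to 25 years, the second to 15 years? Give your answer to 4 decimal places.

p₁ = l_25/l_20 = 20,133/46,079 = 0.436924; p₂ = l_15/l_5 = 76,684/138,341 = 0.554311.
P(exactly one) = p₁(1−p₂) + (1−p₁)p₂ = 0.194732 + 0.312119 = 0.506851.

0.5069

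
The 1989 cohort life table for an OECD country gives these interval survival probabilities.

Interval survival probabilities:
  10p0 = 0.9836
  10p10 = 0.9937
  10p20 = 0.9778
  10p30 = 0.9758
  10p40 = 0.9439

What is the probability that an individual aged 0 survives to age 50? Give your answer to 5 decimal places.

0.88026

Survival from 0 to 50 is the product of surviving each interval: 0.9836 × 0.9937 × 0.9778 × 0.9758 × 0.9439.
= 0.880259.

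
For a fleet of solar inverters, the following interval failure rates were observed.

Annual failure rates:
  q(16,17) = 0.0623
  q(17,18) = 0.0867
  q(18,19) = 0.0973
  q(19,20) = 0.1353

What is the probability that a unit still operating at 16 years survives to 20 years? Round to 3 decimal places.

Chaining the interval survival probabilities: (1 − 0.0623) × (1 − 0.0867) × (1 − 0.0973) × (1 − 0.1353).
= 0.9377 × 0.9133 × 0.9027 × 0.8647 = 0.668477.

0.668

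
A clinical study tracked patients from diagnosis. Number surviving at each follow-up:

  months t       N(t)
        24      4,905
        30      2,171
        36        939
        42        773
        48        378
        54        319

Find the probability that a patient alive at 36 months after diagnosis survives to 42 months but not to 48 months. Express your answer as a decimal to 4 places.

This is the probability of reaching 42 but not 48, conditional on being alive at 36: (N(42) − N(48)) / N(36).
= (773 − 378) / 939 = 395 / 939 = 0.420660.

0.4207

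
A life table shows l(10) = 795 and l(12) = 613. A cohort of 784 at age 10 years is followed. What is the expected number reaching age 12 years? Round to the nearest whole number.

The relevant probability is 613/795 = 0.771069.
Expected number = 784 × 0.771069 = 605.

605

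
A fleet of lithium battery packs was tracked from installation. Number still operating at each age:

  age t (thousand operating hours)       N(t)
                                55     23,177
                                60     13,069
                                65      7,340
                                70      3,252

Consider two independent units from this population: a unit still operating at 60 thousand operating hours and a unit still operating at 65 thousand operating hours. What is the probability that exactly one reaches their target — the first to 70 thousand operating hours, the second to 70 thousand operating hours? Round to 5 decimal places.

p₁ = N(70)/N(60) = 3,252/13,069 = 0.248833; p₂ = N(70)/N(65) = 3,252/7,340 = 0.443052.
P(exactly one) = p₁(1−p₂) + (1−p₁)p₂ = 0.138587 + 0.332806 = 0.471393.

0.47139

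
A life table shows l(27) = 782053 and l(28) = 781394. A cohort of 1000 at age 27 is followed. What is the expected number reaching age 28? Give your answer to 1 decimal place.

999.2

The relevant probability is 781394/782053 = 0.999157.
Expected number = 1000 × 0.999157 = 999.2.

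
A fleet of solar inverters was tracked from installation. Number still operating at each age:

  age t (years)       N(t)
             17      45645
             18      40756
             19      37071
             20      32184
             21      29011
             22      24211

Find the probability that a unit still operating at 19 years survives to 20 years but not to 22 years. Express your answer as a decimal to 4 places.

0.2151

This is the probability of reaching 20 but not 22, conditional on being operational at 19: (N(20) − N(22)) / N(19).
= (32184 − 24211) / 37071 = 7973 / 37071 = 0.215074.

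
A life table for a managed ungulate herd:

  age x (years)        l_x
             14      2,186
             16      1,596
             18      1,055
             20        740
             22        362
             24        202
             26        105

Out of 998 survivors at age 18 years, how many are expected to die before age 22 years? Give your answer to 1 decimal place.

The relevant probability is 1 − 362/1,055 = 0.656872.
Expected number = 998 × 0.656872 = 655.6.

655.6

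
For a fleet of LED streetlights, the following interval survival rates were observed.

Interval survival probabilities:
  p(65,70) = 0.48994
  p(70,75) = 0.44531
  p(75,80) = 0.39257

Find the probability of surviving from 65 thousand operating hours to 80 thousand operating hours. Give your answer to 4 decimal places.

0.0856

Chaining the interval survival probabilities: 0.48994 × 0.44531 × 0.39257.
= 0.085649.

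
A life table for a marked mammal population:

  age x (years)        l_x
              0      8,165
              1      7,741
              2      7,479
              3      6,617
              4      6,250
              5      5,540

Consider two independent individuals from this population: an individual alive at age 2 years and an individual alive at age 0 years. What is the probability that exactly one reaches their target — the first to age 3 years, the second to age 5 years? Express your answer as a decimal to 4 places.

0.3626

p₁ = l_3/l_2 = 6,617/7,479 = 0.884744; p₂ = l_5/l_0 = 5,540/8,165 = 0.678506.
P(exactly one) = p₁(1−p₂) + (1−p₁)p₂ = 0.284440 + 0.078202 = 0.362642.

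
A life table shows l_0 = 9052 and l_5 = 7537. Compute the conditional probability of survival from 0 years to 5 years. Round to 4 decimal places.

0.8326

The conditional survival probability is l_5/l_0 = 7537/9052 = 0.832634.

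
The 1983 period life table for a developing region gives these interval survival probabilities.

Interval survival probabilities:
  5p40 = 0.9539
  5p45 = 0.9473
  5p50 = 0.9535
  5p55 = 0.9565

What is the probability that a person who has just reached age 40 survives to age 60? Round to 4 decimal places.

The overall survival probability is 0.9539 × 0.9473 × 0.9535 × 0.9565.
= 0.824131.

0.8241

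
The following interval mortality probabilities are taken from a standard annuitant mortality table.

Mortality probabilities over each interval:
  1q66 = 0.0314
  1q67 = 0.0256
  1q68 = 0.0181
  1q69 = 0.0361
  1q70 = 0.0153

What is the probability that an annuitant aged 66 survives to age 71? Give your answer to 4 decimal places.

0.8796

Survival from 66 to 71 is the product of surviving each interval: (1 − 0.0314) × (1 − 0.0256) × (1 − 0.0181) × (1 − 0.0361) × (1 − 0.0153).
= 0.9686 × 0.9744 × 0.9819 × 0.9639 × 0.9847 = 0.879599.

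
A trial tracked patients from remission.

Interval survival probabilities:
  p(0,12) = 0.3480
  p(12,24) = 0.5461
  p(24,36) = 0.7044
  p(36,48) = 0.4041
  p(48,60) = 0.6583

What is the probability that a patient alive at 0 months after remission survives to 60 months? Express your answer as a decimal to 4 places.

0.0356

The overall survival probability is 0.3480 × 0.5461 × 0.7044 × 0.4041 × 0.6583.
= 0.035611.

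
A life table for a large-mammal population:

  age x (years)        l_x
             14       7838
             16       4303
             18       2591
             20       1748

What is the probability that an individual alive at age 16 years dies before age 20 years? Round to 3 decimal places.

P(die before 20 | alive at 16) = 1 − l_20/l_16 = 1 − 1748/4303 = (2555)/4303 = 0.593772.

0.594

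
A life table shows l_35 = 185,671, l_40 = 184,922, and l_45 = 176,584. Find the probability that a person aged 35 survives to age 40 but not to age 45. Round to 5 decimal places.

This is the probability of reaching 40 but not 45, conditional on being alive at 35: (l_40 − l_45) / l_35.
= (184,922 − 176,584) / 185,671 = 8,338 / 185,671 = 0.044907.

0.04491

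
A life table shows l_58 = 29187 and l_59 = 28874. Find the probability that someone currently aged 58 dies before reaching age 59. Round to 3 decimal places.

P(die before 59 | alive at 58) = 1 − l_59/l_58 = 1 − 28874/29187 = (313)/29187 = 0.010724.

0.011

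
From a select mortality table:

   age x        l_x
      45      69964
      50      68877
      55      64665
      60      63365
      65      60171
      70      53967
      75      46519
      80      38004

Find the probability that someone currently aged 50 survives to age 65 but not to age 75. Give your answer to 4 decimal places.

We want 15|10q50 = (l_65 − l_75)/l_50.
This is the probability of reaching 65 but not 75, conditional on being alive at 50: (l_65 − l_75) / l_50.
= (60171 − 46519) / 68877 = 13652 / 68877 = 0.198208.

0.1982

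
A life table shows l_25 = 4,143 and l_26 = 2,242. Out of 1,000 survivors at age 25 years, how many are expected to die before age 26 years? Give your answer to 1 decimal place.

458.8

The relevant probability is 1 − 2,242/4,143 = 0.458846.
Expected number = 1,000 × 0.458846 = 458.8.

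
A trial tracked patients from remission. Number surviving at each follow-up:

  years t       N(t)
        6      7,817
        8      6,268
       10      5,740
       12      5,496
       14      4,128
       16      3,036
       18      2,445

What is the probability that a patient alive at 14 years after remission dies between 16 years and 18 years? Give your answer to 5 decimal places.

0.14317

This is the probability of reaching 16 but not 18, conditional on being alive at 14: (N(16) − N(18)) / N(14).
= (3,036 − 2,445) / 4,128 = 591 / 4,128 = 0.143169.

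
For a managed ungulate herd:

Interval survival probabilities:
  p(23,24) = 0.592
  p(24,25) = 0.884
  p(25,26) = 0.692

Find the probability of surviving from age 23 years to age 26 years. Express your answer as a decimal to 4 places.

Survival from 23 to 26 is the product of surviving each interval: 0.592 × 0.884 × 0.692.
= 0.362143.

0.3621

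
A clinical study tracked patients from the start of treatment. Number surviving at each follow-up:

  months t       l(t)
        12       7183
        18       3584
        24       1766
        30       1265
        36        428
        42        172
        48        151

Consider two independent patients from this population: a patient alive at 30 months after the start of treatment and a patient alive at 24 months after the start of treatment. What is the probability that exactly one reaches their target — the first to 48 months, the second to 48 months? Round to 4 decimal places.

0.1845

p₁ = l(48)/l(30) = 151/1265 = 0.119368; p₂ = l(48)/l(24) = 151/1766 = 0.085504.
P(exactly one) = p₁(1−p₂) + (1−p₁)p₂ = 0.109162 + 0.075298 = 0.184459.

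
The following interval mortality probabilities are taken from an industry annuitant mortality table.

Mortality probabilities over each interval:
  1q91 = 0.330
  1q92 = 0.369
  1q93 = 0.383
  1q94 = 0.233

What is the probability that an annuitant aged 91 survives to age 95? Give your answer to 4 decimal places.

The overall survival probability is (1 − 0.330) × (1 − 0.369) × (1 − 0.383) × (1 − 0.233).
= 0.670 × 0.631 × 0.617 × 0.767 = 0.200071.

0.2001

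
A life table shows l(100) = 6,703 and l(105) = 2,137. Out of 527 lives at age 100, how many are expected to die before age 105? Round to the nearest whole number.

359

The relevant probability is 1 − 2,137/6,703 = 0.681188.
Expected number = 527 × 0.681188 = 359.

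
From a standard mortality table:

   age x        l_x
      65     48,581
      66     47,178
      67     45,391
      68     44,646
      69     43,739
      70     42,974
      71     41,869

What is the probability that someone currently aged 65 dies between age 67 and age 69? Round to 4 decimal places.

We want 2|2q65 = (l_67 − l_69)/l_65.
This is the probability of reaching 67 but not 69, conditional on being alive at 65: (l_67 − l_69) / l_65.
= (45,391 − 43,739) / 48,581 = 1,652 / 48,581 = 0.034005.

0.0340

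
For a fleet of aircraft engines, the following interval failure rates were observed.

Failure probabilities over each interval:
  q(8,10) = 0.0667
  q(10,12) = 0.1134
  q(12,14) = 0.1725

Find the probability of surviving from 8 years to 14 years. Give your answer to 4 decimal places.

0.6847

P(survive 8→14) = (1 − 0.0667) × (1 − 0.1134) × (1 − 0.1725).
= 0.9333 × 0.8866 × 0.8275 = 0.684726.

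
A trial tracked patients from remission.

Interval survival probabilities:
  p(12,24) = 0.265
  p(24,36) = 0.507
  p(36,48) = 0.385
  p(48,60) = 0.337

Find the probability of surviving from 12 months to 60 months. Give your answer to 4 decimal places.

Survival from 12 to 60 is the product of surviving each interval: 0.265 × 0.507 × 0.385 × 0.337.
= 0.017432.

0.0174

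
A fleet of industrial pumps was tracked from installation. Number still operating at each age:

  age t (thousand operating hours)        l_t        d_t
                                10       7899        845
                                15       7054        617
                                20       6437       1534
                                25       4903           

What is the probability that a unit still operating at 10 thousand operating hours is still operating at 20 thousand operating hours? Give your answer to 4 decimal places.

0.8149

The conditional survival probability is l_20/l_10 = 6437/7899 = 0.814913.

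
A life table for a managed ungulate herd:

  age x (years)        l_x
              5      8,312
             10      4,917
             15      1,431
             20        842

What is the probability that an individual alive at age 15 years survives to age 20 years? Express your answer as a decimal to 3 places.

The conditional survival probability is l_20/l_15 = 842/1,431 = 0.588400.

0.588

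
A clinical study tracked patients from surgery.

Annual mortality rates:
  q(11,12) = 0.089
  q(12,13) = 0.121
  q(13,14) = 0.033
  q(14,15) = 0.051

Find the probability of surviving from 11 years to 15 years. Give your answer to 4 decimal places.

The overall survival probability is (1 − 0.089) × (1 − 0.121) × (1 − 0.033) × (1 − 0.051).
= 0.911 × 0.879 × 0.967 × 0.949 = 0.734852.

0.7349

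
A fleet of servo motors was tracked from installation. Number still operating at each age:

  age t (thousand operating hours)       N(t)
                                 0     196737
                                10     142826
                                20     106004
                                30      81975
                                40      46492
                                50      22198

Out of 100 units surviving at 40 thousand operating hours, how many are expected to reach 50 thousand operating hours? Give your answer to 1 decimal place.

The relevant probability is 22198/46492 = 0.477458.
Expected number = 100 × 0.477458 = 47.7.

47.7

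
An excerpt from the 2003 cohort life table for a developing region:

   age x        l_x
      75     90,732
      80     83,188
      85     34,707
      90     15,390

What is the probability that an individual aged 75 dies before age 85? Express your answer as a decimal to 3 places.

0.617

P(die before 85 | alive at 75) = 1 − l_85/l_75 = 1 − 34,707/90,732 = (56,025)/90,732 = 0.617478.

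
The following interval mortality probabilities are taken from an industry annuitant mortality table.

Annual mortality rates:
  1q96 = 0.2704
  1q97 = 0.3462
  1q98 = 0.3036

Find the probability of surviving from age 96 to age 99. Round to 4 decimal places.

Chaining the interval survival probabilities: (1 − 0.2704) × (1 − 0.3462) × (1 − 0.3036).
= 0.7296 × 0.6538 × 0.6964 = 0.332191.

0.3322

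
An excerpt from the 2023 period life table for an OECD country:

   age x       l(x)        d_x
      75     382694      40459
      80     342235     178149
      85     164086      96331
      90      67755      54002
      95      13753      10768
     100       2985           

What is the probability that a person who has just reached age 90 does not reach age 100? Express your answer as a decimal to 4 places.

P(die before 100 | alive at 90) = 1 − l(100)/l(90) = 1 − 2985/67755 = (64770)/67755 = 0.955944.

0.9559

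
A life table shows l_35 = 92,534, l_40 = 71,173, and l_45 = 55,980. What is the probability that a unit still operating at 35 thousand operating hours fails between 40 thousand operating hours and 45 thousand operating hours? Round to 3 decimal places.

This is the probability of reaching 40 but not 45, conditional on being operational at 35: (l_40 − l_45) / l_35.
= (71,173 − 55,980) / 92,534 = 15,193 / 92,534 = 0.164188.

0.164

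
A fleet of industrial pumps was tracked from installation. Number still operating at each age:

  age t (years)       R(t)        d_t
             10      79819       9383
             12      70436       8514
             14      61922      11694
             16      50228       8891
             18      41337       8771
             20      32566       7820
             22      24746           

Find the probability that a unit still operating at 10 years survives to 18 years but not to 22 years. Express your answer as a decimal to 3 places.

0.208

This is the probability of reaching 18 but not 22, conditional on being operational at 10: (R(18) − R(22)) / R(10).
= (41337 − 24746) / 79819 = 16591 / 79819 = 0.207858.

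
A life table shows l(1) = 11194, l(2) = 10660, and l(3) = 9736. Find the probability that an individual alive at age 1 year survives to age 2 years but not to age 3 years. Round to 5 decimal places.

This is the probability of reaching 2 but not 3, conditional on being alive at 1: (l(2) − l(3)) / l(1).
= (10660 − 9736) / 11194 = 924 / 11194 = 0.082544.

0.08254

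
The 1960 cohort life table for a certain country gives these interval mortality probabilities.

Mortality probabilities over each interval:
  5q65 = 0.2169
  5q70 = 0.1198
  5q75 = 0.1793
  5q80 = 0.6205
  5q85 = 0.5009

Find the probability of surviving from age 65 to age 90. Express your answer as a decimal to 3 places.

Chaining the interval survival probabilities: (1 − 0.2169) × (1 − 0.1198) × (1 − 0.1793) × (1 − 0.6205) × (1 − 0.5009).
= 0.7831 × 0.8802 × 0.8207 × 0.3795 × 0.4991 = 0.107148.

0.107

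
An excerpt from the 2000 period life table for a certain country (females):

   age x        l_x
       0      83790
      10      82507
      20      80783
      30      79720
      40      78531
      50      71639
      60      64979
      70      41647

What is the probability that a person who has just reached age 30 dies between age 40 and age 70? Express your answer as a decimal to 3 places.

0.463

We want 10|30q30 = (l_40 − l_70)/l_30.
This is the probability of reaching 40 but not 70, conditional on being alive at 30: (l_40 − l_70) / l_30.
= (78531 − 41647) / 79720 = 36884 / 79720 = 0.462669.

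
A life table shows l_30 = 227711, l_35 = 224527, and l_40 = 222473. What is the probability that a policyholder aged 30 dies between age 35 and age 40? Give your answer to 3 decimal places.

We want 5|5q30 = (l_35 − l_40)/l_30.
This is the probability of reaching 35 but not 40, conditional on being alive at 30: (l_35 − l_40) / l_30.
= (224527 − 222473) / 227711 = 2054 / 227711 = 0.009020.

0.009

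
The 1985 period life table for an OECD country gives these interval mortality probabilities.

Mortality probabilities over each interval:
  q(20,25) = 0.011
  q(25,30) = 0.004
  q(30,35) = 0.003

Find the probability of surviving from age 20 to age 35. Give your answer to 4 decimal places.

The overall survival probability is (1 − 0.011) × (1 − 0.004) × (1 − 0.003).
= 0.989 × 0.996 × 0.997 = 0.982089.

0.9821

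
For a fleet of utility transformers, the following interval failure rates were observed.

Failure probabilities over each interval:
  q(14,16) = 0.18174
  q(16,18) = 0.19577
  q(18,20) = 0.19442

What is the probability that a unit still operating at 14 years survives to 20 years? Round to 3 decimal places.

Survival from 14 to 20 is the product of surviving each interval: (1 − 0.18174) × (1 − 0.19577) × (1 − 0.19442).
= 0.81826 × 0.80423 × 0.80558 = 0.530127.

0.530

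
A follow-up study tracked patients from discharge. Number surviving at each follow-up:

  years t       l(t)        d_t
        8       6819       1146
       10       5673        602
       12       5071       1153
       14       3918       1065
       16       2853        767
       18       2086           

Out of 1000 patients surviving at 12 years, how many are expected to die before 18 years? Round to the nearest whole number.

589

The relevant probability is 1 − 2086/5071 = 0.588641.
Expected number = 1000 × 0.588641 = 589.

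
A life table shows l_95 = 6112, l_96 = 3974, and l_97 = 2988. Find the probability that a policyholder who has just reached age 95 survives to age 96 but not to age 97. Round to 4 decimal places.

We want 1|1q95 = (l_96 − l_97)/l_95.
This is the probability of reaching 96 but not 97, conditional on being alive at 95: (l_96 − l_97) / l_95.
= (3974 − 2988) / 6112 = 986 / 6112 = 0.161322.

0.1613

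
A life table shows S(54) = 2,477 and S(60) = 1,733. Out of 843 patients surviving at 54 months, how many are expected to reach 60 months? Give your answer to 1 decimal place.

589.8

The relevant probability is 1,733/2,477 = 0.699637.
Expected number = 843 × 0.699637 = 589.8.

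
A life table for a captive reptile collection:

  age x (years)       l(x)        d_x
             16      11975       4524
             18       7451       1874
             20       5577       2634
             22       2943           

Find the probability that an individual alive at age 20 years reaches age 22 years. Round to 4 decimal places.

The conditional survival probability is l(22)/l(20) = 2943/5577 = 0.527703.

0.5277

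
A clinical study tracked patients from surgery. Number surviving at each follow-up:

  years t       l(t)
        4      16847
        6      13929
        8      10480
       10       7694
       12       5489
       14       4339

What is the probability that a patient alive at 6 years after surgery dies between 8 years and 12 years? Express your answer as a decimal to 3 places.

0.358

This is the probability of reaching 8 but not 12, conditional on being alive at 6: (l(8) − l(12)) / l(6).
= (10480 − 5489) / 13929 = 4991 / 13929 = 0.358317.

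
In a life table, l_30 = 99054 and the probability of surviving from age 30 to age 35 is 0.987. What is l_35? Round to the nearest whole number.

97766

l_35 = l_30 × p = 99054 × 0.987 = 97766.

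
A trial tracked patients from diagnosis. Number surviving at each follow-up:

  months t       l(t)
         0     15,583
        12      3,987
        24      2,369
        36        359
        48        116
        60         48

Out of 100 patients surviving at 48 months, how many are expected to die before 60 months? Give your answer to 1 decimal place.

58.6

The relevant probability is 1 − 48/116 = 0.586207.
Expected number = 100 × 0.586207 = 58.6.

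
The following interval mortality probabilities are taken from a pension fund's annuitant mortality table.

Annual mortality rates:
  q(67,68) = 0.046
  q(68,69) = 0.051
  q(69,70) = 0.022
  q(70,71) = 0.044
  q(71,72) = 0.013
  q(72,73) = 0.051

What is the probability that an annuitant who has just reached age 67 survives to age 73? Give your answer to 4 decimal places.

0.7929

P(survive 67→73) = (1 − 0.046) × (1 − 0.051) × (1 − 0.022) × (1 − 0.044) × (1 − 0.013) × (1 − 0.051).
= 0.954 × 0.949 × 0.978 × 0.956 × 0.987 × 0.949 = 0.792857.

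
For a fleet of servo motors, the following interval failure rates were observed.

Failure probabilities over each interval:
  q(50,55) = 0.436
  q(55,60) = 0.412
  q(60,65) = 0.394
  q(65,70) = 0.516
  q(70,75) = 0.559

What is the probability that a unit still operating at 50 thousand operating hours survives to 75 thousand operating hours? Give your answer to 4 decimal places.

0.0429

Chaining the interval survival probabilities: (1 − 0.436) × (1 − 0.412) × (1 − 0.394) × (1 − 0.516) × (1 − 0.559).
= 0.564 × 0.588 × 0.606 × 0.484 × 0.441 = 0.042896.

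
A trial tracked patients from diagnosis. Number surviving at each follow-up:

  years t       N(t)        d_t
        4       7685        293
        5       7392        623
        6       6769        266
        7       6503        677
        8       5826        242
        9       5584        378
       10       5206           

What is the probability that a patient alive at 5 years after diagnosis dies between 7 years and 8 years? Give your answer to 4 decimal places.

0.0916

This is the probability of reaching 7 but not 8, conditional on being alive at 5: (N(7) − N(8)) / N(5).
= (6503 − 5826) / 7392 = 677 / 7392 = 0.091585.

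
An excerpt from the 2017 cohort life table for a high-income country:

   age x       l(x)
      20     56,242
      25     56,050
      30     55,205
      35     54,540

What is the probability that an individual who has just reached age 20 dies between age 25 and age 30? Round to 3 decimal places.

This is the probability of reaching 25 but not 30, conditional on being alive at 20: (l(25) − l(30)) / l(20).
= (56,050 − 55,205) / 56,242 = 845 / 56,242 = 0.015024.

0.015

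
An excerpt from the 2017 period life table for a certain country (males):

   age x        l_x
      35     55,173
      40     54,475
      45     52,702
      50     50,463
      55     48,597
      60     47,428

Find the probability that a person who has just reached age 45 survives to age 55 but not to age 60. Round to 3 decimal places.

This is the probability of reaching 55 but not 60, conditional on being alive at 45: (l_55 − l_60) / l_45.
= (48,597 − 47,428) / 52,702 = 1,169 / 52,702 = 0.022181.

0.022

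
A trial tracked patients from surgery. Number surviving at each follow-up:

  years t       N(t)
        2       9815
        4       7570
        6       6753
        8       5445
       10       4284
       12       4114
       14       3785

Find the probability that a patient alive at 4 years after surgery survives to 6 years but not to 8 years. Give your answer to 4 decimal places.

0.1728

This is the probability of reaching 6 but not 8, conditional on being alive at 4: (N(6) − N(8)) / N(4).
= (6753 − 5445) / 7570 = 1308 / 7570 = 0.172787.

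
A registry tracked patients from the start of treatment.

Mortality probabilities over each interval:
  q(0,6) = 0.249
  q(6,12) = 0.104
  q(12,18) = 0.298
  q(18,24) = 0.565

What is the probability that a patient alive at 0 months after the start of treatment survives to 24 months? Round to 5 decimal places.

Chaining the interval survival probabilities: (1 − 0.249) × (1 − 0.104) × (1 − 0.298) × (1 − 0.565).
= 0.751 × 0.896 × 0.702 × 0.435 = 0.205482.

0.20548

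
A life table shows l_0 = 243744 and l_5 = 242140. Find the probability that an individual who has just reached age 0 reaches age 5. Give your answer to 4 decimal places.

The conditional survival probability is l_5/l_0 = 242140/243744 = 0.993419.

0.9934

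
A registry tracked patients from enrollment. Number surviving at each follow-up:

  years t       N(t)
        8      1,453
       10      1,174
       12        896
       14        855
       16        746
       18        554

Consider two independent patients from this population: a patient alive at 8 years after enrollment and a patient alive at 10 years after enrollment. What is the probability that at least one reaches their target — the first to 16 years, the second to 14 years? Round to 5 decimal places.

0.86779

p₁ = N(16)/N(8) = 746/1,453 = 0.513421; p₂ = N(14)/N(10) = 855/1,174 = 0.728279.
P(at least one) = 1 − (1−p₁)(1−p₂) = 1 − 0.486579 × 0.271721 = 0.867786.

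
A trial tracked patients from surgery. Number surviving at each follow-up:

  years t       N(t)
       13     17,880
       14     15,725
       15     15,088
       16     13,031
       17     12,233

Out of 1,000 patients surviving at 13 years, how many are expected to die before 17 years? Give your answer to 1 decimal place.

The relevant probability is 1 − 12,233/17,880 = 0.315828.
Expected number = 1,000 × 0.315828 = 315.8.

315.8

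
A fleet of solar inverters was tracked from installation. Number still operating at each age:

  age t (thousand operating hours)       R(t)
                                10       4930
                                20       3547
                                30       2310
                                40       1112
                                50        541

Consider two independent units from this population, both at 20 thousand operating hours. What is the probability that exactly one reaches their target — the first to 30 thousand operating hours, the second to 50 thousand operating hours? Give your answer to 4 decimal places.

p₁ = R(30)/R(20) = 2310/3547 = 0.651255; p₂ = R(50)/R(20) = 541/3547 = 0.152523.
P(exactly one) = p₁(1−p₂) + (1−p₁)p₂ = 0.551924 + 0.053192 = 0.605115.

0.6051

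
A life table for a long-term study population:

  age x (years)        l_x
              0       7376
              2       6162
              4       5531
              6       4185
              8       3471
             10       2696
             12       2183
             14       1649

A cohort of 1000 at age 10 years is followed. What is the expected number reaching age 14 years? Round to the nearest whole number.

The relevant probability is 1649/2696 = 0.611647.
Expected number = 1000 × 0.611647 = 612.

612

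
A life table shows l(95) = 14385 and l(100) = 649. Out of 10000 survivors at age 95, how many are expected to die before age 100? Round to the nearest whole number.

9549

The relevant probability is 1 − 649/14385 = 0.954884.
Expected number = 10000 × 0.954884 = 9549.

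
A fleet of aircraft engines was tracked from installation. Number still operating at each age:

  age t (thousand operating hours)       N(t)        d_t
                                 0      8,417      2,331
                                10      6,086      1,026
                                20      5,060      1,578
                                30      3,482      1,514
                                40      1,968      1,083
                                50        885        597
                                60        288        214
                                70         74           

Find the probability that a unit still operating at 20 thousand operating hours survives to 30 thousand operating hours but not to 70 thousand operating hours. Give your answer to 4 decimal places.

0.6735

This is the probability of reaching 30 but not 70, conditional on being operational at 20: (N(30) − N(70)) / N(20).
= (3,482 − 74) / 5,060 = 3,408 / 5,060 = 0.673518.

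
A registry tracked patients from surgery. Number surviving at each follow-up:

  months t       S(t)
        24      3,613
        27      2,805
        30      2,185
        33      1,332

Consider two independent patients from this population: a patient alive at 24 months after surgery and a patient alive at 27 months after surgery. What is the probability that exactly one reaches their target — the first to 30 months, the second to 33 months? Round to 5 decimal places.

p₁ = S(30)/S(24) = 2,185/3,613 = 0.604761; p₂ = S(33)/S(27) = 1,332/2,805 = 0.474866.
P(exactly one) = p₁(1−p₂) + (1−p₁)p₂ = 0.317581 + 0.187686 = 0.505266.

0.50527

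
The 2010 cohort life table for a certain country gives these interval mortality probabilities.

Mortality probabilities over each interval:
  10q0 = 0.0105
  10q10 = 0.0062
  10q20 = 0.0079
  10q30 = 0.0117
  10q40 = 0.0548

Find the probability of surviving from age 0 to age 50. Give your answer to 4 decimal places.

50p0 = (1 − 0.0105) × (1 − 0.0062) × (1 − 0.0079) × (1 − 0.0117) × (1 − 0.0548).
= 0.9895 × 0.9938 × 0.9921 × 0.9883 × 0.9452 = 0.911345.

0.9113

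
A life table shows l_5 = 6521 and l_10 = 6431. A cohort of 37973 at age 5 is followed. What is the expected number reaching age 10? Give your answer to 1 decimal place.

The relevant probability is 6431/6521 = 0.986198.
Expected number = 37973 × 0.986198 = 37448.9.

37448.9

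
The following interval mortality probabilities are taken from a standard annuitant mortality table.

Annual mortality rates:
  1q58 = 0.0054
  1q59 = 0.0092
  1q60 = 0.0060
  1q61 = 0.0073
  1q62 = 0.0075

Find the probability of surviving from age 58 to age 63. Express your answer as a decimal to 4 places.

Survival from 58 to 63 is the product of surviving each interval: (1 − 0.0054) × (1 − 0.0092) × (1 − 0.0060) × (1 − 0.0073) × (1 − 0.0075).
= 0.9946 × 0.9908 × 0.9940 × 0.9927 × 0.9925 = 0.965093.

0.9651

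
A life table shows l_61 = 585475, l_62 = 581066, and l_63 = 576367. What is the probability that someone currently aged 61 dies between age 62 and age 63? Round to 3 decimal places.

This is the probability of reaching 62 but not 63, conditional on being alive at 61: (l_62 − l_63) / l_61.
= (581066 − 576367) / 585475 = 4699 / 585475 = 0.008026.

0.008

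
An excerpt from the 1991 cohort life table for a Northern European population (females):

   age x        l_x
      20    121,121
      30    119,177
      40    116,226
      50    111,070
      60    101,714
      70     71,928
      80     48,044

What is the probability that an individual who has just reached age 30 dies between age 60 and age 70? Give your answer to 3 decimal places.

We want 30|10q30 = (l_60 − l_70)/l_30.
This is the probability of reaching 60 but not 70, conditional on being alive at 30: (l_60 − l_70) / l_30.
= (101,714 − 71,928) / 119,177 = 29,786 / 119,177 = 0.249931.

0.250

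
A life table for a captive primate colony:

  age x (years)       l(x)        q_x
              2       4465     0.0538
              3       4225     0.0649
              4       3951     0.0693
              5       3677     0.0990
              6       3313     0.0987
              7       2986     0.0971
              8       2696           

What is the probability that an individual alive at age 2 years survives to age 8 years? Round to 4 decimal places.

0.6038

The conditional survival probability is l(8)/l(2) = 2696/4465 = 0.603807.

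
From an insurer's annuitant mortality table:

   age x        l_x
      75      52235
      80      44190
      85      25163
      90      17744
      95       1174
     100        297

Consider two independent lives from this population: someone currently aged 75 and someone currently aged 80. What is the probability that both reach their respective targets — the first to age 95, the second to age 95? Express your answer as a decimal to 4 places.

p₁ = l_95/l_75 = 1174/52235 = 0.022475; p₂ = l_95/l_80 = 1174/44190 = 0.026567.
P(both) = p₁ × p₂ = 0.022475 × 0.026567 = 0.000597.

0.0006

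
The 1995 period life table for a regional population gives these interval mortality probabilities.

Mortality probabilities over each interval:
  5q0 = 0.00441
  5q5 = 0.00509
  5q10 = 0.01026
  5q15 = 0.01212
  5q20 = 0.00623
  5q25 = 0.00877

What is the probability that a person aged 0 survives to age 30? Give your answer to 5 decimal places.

0.95400

30p0 = (1 − 0.00441) × (1 − 0.00509) × (1 − 0.01026) × (1 − 0.01212) × (1 − 0.00623) × (1 − 0.00877).
= 0.99559 × 0.99491 × 0.98974 × 0.98788 × 0.99377 × 0.99123 = 0.954003.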